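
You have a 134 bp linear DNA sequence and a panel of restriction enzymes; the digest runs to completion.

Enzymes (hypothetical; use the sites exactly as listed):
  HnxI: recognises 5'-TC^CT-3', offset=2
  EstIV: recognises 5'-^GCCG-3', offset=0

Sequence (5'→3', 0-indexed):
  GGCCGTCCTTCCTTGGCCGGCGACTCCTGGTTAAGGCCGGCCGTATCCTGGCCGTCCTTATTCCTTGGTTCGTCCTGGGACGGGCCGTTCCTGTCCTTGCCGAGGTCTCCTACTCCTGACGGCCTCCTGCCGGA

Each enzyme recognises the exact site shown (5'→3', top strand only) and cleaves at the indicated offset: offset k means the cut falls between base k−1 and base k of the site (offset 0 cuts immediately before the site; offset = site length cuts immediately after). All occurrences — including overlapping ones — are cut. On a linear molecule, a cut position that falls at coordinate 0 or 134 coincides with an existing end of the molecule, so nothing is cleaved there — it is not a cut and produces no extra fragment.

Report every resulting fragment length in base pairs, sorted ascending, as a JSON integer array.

Per-enzyme occurrences:
  HnxI TCCT/2: at [5, 9, 24, 45, 54, 61, 72, 88, 93, 107, 113, 124] ⇒ [7, 11, 26, 47, 56, 63, 74, 90, 95, 109, 115, 126]
  EstIV GCCG/0: at [1, 15, 35, 39, 50, 83, 98, 128] ⇒ [1, 15, 35, 39, 50, 83, 98, 128]

All cut coordinates (distinct, sorted): [1, 7, 11, 15, 26, 35, 39, 47, 50, 56, 63, 74, 83, 90, 95, 98, 109, 115, 126, 128]

Fragments:
  [0,1): 1 bp
  [1,7): 6 bp
  [7,11): 4 bp
  [11,15): 4 bp
  [15,26): 11 bp
  [26,35): 9 bp
  [35,39): 4 bp
  [39,47): 8 bp
  [47,50): 3 bp
  [50,56): 6 bp
  [56,63): 7 bp
  [63,74): 11 bp
  [74,83): 9 bp
  [83,90): 7 bp
  [90,95): 5 bp
  [95,98): 3 bp
  [98,109): 11 bp
  [109,115): 6 bp
  [115,126): 11 bp
  [126,128): 2 bp
  [128,134): 6 bp

[1,2,3,3,4,4,4,5,6,6,6,6,7,7,8,9,9,11,11,11,11]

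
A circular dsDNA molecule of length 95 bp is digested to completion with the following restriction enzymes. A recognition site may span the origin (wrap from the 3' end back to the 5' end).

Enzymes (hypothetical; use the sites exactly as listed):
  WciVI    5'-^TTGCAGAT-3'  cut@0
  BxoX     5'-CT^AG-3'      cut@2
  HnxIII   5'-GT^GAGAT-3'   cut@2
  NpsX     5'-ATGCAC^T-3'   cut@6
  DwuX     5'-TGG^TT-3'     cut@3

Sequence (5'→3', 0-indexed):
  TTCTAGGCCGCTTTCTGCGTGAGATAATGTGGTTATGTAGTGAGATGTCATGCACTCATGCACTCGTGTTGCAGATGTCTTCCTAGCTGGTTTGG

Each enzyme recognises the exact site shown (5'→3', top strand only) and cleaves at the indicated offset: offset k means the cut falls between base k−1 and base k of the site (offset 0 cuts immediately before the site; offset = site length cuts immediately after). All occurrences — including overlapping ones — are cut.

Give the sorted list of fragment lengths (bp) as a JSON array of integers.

[4,5,5,6,8,9,12,14,16,16]

Site scan:
  WciVI TTGCAGAT/0: at [68] ⇒ [68]
  BxoX CTAG/2: at [2, 82] ⇒ [4, 84]
  HnxIII GTGAGAT/2: at [18, 39] ⇒ [20, 41]
  NpsX ATGCACT/6: at [49, 57] ⇒ [55, 63]
  DwuX TGGTT/3: at [29, 87, 92] ⇒ [0, 32, 90]

Pooled cuts: [0, 4, 20, 32, 41, 55, 63, 68, 84, 90]

Fragment lengths:
  0→4: 4 bp
  4→20: 16 bp
  20→32: 12 bp
  32→41: 9 bp
  41→55: 14 bp
  55→63: 8 bp
  63→68: 5 bp
  68→84: 16 bp
  84→90: 6 bp
  90→0 (wrap): 95-90+0 = 5 bp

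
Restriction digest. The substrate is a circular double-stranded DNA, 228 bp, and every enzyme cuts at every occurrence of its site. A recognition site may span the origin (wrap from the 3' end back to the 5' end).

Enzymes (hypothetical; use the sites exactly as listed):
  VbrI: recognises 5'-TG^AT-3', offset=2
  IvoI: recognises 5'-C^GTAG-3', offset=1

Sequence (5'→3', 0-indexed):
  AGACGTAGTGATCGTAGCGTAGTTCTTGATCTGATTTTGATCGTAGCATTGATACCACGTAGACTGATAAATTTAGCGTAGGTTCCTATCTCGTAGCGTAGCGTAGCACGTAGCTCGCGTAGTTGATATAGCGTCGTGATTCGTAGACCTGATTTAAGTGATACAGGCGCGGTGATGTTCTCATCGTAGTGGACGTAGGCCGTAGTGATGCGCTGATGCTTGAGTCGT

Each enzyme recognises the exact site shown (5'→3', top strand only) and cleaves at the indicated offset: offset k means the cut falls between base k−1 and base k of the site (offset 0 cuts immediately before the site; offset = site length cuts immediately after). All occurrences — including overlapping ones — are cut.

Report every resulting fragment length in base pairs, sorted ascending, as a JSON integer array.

[3,3,4,5,5,5,5,6,6,6,6,7,7,7,7,8,8,9,9,9,9,9,10,11,11,11,13,14,15]

Scan for sites:
  VbrI (TGAT, off=2): starts [8, 26, 31, 37, 49, 64, 123, 136, 149, 158, 172, 205, 213] → cuts [10, 28, 33, 39, 51, 66, 125, 138, 151, 160, 174, 207, 215]
  IvoI (CGTAG, off=1): starts [3, 12, 17, 41, 57, 76, 91, 96, 101, 108, 117, 141, 184, 193, 200, 225] → cuts [4, 13, 18, 42, 58, 77, 92, 97, 102, 109, 118, 142, 185, 194, 201, 226]

Pooled cuts: [4, 10, 13, 18, 28, 33, 39, 42, 51, 58, 66, 77, 92, 97, 102, 109, 118, 125, 138, 142, 151, 160, 174, 185, 194, 201, 207, 215, 226]

Fragment lengths:
  4→10: 6 bp
  10→13: 3 bp
  13→18: 5 bp
  18→28: 10 bp
  28→33: 5 bp
  33→39: 6 bp
  39→42: 3 bp
  42→51: 9 bp
  51→58: 7 bp
  58→66: 8 bp
  66→77: 11 bp
  77→92: 15 bp
  92→97: 5 bp
  97→102: 5 bp
  102→109: 7 bp
  109→118: 9 bp
  118→125: 7 bp
  125→138: 13 bp
  138→142: 4 bp
  142→151: 9 bp
  151→160: 9 bp
  160→174: 14 bp
  174→185: 11 bp
  185→194: 9 bp
  194→201: 7 bp
  201→207: 6 bp
  207→215: 8 bp
  215→226: 11 bp
  226→4 (wrap): 228-226+4 = 6 bp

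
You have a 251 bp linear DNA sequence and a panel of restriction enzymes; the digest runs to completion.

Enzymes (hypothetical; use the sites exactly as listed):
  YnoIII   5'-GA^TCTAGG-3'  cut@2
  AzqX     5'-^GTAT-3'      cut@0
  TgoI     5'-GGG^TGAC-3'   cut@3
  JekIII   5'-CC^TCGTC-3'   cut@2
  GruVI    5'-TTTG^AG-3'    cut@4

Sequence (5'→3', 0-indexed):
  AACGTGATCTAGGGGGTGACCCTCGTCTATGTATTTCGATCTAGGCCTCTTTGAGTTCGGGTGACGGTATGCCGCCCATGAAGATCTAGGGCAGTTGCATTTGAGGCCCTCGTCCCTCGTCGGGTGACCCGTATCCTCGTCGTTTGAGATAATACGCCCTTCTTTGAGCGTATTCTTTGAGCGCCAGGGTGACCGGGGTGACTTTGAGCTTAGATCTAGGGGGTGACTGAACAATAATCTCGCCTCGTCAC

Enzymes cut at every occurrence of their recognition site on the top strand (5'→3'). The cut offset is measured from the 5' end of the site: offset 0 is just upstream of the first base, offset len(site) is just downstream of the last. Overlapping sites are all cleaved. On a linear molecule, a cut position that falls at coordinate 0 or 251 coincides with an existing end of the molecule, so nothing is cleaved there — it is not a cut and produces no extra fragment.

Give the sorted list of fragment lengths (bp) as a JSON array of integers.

Per-enzyme occurrences:
  YnoIII (GATCTAGG, off=2): starts [5, 37, 82, 212] → cuts [7, 39, 84, 214]
  AzqX (GTAT, off=0): starts [30, 66, 130, 169] → cuts [30, 66, 130, 169]
  TgoI (GGGTGAC, off=3): starts [13, 58, 121, 186, 195, 220] → cuts [16, 61, 124, 189, 198, 223]
  JekIII (CCTCGTC, off=2): starts [20, 107, 114, 134, 242] → cuts [22, 109, 116, 136, 244]
  GruVI (TTTGAG, off=4): starts [49, 99, 142, 162, 175, 202] → cuts [53, 103, 146, 166, 179, 206]

All cut coordinates (distinct, sorted): [7, 16, 22, 30, 39, 53, 61, 66, 84, 103, 109, 116, 124, 130, 136, 146, 166, 169, 179, 189, 198, 206, 214, 223, 244]

Fragments:
  [0,7): 7 bp
  [7,16): 9 bp
  [16,22): 6 bp
  [22,30): 8 bp
  [30,39): 9 bp
  [39,53): 14 bp
  [53,61): 8 bp
  [61,66): 5 bp
  [66,84): 18 bp
  [84,103): 19 bp
  [103,109): 6 bp
  [109,116): 7 bp
  [116,124): 8 bp
  [124,130): 6 bp
  [130,136): 6 bp
  [136,146): 10 bp
  [146,166): 20 bp
  [166,169): 3 bp
  [169,179): 10 bp
  [179,189): 10 bp
  [189,198): 9 bp
  [198,206): 8 bp
  [206,214): 8 bp
  [214,223): 9 bp
  [223,244): 21 bp
  [244,251): 7 bp

[3,5,6,6,6,6,7,7,7,8,8,8,8,8,9,9,9,9,10,10,10,14,18,19,20,21]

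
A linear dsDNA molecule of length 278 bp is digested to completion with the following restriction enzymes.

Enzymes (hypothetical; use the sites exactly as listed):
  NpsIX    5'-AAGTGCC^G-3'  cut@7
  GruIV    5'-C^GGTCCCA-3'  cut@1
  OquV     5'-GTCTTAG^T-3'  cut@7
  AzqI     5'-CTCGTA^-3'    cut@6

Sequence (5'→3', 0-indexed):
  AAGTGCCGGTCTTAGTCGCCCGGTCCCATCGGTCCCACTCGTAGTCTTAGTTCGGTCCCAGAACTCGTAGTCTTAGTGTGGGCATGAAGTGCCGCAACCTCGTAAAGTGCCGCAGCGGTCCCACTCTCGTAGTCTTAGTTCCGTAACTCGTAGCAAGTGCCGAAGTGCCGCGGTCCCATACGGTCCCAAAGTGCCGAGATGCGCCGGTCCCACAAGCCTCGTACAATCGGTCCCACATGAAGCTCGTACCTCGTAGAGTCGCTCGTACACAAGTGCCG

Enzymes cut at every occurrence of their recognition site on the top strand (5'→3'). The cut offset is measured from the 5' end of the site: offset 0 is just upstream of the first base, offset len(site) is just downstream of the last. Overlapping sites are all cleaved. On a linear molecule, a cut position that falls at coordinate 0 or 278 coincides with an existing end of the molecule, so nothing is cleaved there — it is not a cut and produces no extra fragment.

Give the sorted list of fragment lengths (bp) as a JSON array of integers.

Per-enzyme occurrences:
  NpsIX (AAGTGCCG, off=7): starts [0, 86, 104, 154, 162, 188, 270] → cuts [7, 93, 111, 161, 169, 195, 277]
  GruIV (CGGTCCCA, off=1): starts [20, 29, 52, 115, 170, 180, 204, 227] → cuts [21, 30, 53, 116, 171, 181, 205, 228]
  OquV (GTCTTAGT, off=7): starts [8, 43, 69, 131] → cuts [15, 50, 76, 138]
  AzqI (CTCGTA, off=6): starts [37, 63, 98, 125, 146, 217, 242, 249, 261] → cuts [43, 69, 104, 131, 152, 223, 248, 255, 267]

All cut coordinates (distinct, sorted): [7, 15, 21, 30, 43, 50, 53, 69, 76, 93, 104, 111, 116, 131, 138, 152, 161, 169, 171, 181, 195, 205, 223, 228, 248, 255, 267, 277]

Fragments:
  [0,7): 7 bp
  [7,15): 8 bp
  [15,21): 6 bp
  [21,30): 9 bp
  [30,43): 13 bp
  [43,50): 7 bp
  [50,53): 3 bp
  [53,69): 16 bp
  [69,76): 7 bp
  [76,93): 17 bp
  [93,104): 11 bp
  [104,111): 7 bp
  [111,116): 5 bp
  [116,131): 15 bp
  [131,138): 7 bp
  [138,152): 14 bp
  [152,161): 9 bp
  [161,169): 8 bp
  [169,171): 2 bp
  [171,181): 10 bp
  [181,195): 14 bp
  [195,205): 10 bp
  [205,223): 18 bp
  [223,228): 5 bp
  [228,248): 20 bp
  [248,255): 7 bp
  [255,267): 12 bp
  [267,277): 10 bp
  [277,278): 1 bp

[1,2,3,5,5,6,7,7,7,7,7,7,8,8,9,9,10,10,10,11,12,13,14,14,15,16,17,18,20]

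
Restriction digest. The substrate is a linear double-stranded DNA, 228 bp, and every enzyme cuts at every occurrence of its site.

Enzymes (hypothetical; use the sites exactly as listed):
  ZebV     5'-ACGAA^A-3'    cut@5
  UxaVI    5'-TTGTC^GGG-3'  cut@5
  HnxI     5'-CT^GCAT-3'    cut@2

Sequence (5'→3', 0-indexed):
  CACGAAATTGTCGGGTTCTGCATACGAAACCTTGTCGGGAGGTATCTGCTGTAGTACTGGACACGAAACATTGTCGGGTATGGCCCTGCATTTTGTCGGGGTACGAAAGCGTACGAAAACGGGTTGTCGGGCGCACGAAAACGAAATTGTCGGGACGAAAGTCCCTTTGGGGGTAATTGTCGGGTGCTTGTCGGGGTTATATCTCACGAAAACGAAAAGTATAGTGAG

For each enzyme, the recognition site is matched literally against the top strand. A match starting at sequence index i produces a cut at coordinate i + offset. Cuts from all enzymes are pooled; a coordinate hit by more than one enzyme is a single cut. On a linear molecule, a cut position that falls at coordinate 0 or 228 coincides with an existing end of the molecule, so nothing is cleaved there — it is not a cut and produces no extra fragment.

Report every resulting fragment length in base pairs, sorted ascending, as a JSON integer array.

Scan for sites:
  ZebV ACGAAA/5: at [1, 23, 62, 102, 112, 134, 140, 154, 205, 211] ⇒ [6, 28, 67, 107, 117, 139, 145, 159, 210, 216]
  UxaVI TTGTCGGG/5: at [7, 31, 70, 92, 123, 146, 176, 187] ⇒ [12, 36, 75, 97, 128, 151, 181, 192]
  HnxI CTGCAT/2: at [17, 85] ⇒ [19, 87]

All cut coordinates (distinct, sorted): [6, 12, 19, 28, 36, 67, 75, 87, 97, 107, 117, 128, 139, 145, 151, 159, 181, 192, 210, 216]

Fragment lengths:
  [0,6): 6 bp
  [6,12): 6 bp
  [12,19): 7 bp
  [19,28): 9 bp
  [28,36): 8 bp
  [36,67): 31 bp
  [67,75): 8 bp
  [75,87): 12 bp
  [87,97): 10 bp
  [97,107): 10 bp
  [107,117): 10 bp
  [117,128): 11 bp
  [128,139): 11 bp
  [139,145): 6 bp
  [145,151): 6 bp
  [151,159): 8 bp
  [159,181): 22 bp
  [181,192): 11 bp
  [192,210): 18 bp
  [210,216): 6 bp
  [216,228): 12 bp

[6,6,6,6,6,7,8,8,8,9,10,10,10,11,11,11,12,12,18,22,31]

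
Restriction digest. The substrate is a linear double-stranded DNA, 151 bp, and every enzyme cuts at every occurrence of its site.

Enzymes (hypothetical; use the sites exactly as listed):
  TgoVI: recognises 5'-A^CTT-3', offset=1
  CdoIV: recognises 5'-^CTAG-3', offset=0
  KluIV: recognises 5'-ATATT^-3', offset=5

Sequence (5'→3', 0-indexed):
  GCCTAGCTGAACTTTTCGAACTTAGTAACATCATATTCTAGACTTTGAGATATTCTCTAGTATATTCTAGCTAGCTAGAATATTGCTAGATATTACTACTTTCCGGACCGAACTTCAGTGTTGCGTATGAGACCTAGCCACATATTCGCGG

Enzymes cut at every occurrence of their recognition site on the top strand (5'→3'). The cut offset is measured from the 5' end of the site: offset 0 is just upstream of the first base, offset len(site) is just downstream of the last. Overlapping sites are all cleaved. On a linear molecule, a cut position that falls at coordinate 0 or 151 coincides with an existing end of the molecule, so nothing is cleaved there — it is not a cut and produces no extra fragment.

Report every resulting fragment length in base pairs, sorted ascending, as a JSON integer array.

[1,2,2,4,4,4,5,5,9,9,9,10,10,12,13,14,17,21]

Per-enzyme occurrences:
  TgoVI (ACTT, off=1): starts [10, 19, 41, 97, 111] → cuts [11, 20, 42, 98, 112]
  CdoIV (CTAG, off=0): starts [2, 37, 56, 66, 70, 74, 85, 133] → cuts [2, 37, 56, 66, 70, 74, 85, 133]
  KluIV (ATATT, off=5): starts [32, 49, 61, 79, 89, 141] → cuts [37, 54, 66, 84, 94, 146]

All cut coordinates (distinct, sorted): [2, 11, 20, 37, 42, 54, 56, 66, 70, 74, 84, 85, 94, 98, 112, 133, 146]

Fragment lengths:
  [0,2): 2 bp
  [2,11): 9 bp
  [11,20): 9 bp
  [20,37): 17 bp
  [37,42): 5 bp
  [42,54): 12 bp
  [54,56): 2 bp
  [56,66): 10 bp
  [66,70): 4 bp
  [70,74): 4 bp
  [74,84): 10 bp
  [84,85): 1 bp
  [85,94): 9 bp
  [94,98): 4 bp
  [98,112): 14 bp
  [112,133): 21 bp
  [133,146): 13 bp
  [146,151): 5 bp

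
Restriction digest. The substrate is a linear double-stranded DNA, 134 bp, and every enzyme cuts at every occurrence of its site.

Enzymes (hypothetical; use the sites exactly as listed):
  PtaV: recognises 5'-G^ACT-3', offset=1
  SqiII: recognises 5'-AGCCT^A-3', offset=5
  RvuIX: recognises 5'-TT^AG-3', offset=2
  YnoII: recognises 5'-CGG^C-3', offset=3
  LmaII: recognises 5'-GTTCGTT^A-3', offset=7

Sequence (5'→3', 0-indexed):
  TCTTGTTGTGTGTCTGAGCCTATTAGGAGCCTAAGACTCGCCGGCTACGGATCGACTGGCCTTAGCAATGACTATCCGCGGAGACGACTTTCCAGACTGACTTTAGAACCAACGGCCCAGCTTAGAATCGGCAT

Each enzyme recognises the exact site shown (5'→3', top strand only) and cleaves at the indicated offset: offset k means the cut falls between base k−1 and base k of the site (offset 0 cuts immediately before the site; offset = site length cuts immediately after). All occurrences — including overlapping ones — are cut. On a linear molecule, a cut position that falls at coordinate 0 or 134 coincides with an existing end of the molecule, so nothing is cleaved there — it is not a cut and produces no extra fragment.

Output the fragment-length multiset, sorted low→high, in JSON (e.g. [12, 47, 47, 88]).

[3,3,3,4,5,7,8,8,8,9,9,9,10,11,16,21]

Scan for sites:
  PtaV GACT/1: at [34, 53, 69, 85, 94, 98] ⇒ [35, 54, 70, 86, 95, 99]
  SqiII AGCCTA/5: at [16, 27] ⇒ [21, 32]
  RvuIX TTAG/2: at [22, 61, 102, 121] ⇒ [24, 63, 104, 123]
  YnoII CGGC/3: at [41, 112, 128] ⇒ [44, 115, 131]
  LmaII (GTTCGTTA, off=7): no sites

All cut coordinates (distinct, sorted): [21, 24, 32, 35, 44, 54, 63, 70, 86, 95, 99, 104, 115, 123, 131]

Fragments:
  [0,21): 21 bp
  [21,24): 3 bp
  [24,32): 8 bp
  [32,35): 3 bp
  [35,44): 9 bp
  [44,54): 10 bp
  [54,63): 9 bp
  [63,70): 7 bp
  [70,86): 16 bp
  [86,95): 9 bp
  [95,99): 4 bp
  [99,104): 5 bp
  [104,115): 11 bp
  [115,123): 8 bp
  [123,131): 8 bp
  [131,134): 3 bp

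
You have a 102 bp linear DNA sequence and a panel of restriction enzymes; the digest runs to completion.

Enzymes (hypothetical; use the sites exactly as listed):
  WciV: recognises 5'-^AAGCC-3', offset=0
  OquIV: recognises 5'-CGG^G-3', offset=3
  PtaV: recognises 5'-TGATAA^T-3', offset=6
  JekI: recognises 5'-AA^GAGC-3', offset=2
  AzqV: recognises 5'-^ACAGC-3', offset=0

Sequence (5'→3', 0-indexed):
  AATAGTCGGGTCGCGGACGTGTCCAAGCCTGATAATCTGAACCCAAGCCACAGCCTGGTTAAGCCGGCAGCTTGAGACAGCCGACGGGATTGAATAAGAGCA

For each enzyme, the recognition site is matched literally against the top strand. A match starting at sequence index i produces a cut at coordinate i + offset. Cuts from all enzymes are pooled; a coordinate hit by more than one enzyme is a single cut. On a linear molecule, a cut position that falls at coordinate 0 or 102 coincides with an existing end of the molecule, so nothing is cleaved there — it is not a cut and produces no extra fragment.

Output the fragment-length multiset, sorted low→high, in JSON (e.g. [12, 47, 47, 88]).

[5,5,9,9,10,11,11,11,15,16]

Site scan:
  WciV (AAGCC, off=0): starts [24, 44, 60] → cuts [24, 44, 60]
  OquIV (CGGG, off=3): starts [6, 84] → cuts [9, 87]
  PtaV (TGATAAT, off=6): starts [29] → cuts [35]
  JekI (AAGAGC, off=2): starts [95] → cuts [97]
  AzqV (ACAGC, off=0): starts [49, 76] → cuts [49, 76]

Pooled cuts: [9, 24, 35, 44, 49, 60, 76, 87, 97]

Fragments:
  [0,9): 9 bp
  [9,24): 15 bp
  [24,35): 11 bp
  [35,44): 9 bp
  [44,49): 5 bp
  [49,60): 11 bp
  [60,76): 16 bp
  [76,87): 11 bp
  [87,97): 10 bp
  [97,102): 5 bp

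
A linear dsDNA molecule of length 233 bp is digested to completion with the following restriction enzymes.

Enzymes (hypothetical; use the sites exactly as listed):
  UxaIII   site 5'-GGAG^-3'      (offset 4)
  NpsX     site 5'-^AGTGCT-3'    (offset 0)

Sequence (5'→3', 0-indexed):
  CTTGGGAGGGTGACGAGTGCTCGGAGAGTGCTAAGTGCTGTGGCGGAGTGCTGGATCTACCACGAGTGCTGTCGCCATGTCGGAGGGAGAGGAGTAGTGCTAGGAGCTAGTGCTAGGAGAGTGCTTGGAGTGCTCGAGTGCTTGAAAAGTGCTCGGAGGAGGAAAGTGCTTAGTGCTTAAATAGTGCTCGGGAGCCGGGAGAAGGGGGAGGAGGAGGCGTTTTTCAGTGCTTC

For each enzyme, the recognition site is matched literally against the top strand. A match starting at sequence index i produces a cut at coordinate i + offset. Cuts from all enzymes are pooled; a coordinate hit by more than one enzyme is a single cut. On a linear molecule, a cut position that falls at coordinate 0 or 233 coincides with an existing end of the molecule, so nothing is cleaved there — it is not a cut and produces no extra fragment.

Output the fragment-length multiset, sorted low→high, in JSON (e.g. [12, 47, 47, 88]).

[1,2,2,2,3,3,3,3,4,5,6,7,7,7,7,8,8,9,9,9,11,11,11,11,11,11,12,13,16,21]

Per-enzyme occurrences:
  UxaIII GGAG/4: at [4, 22, 44, 81, 85, 90, 102, 115, 126, 154, 157, 190, 197, 206, 209, 212] ⇒ [8, 26, 48, 85, 89, 94, 106, 119, 130, 158, 161, 194, 201, 210, 213, 216]
  NpsX AGTGCT/0: at [15, 26, 33, 46, 64, 95, 108, 119, 128, 136, 147, 164, 171, 182, 225] ⇒ [15, 26, 33, 46, 64, 95, 108, 119, 128, 136, 147, 164, 171, 182, 225]

Pooled cuts: [8, 15, 26, 33, 46, 48, 64, 85, 89, 94, 95, 106, 108, 119, 128, 130, 136, 147, 158, 161, 164, 171, 182, 194, 201, 210, 213, 216, 225]

Fragments:
  [0,8): 8 bp
  [8,15): 7 bp
  [15,26): 11 bp
  [26,33): 7 bp
  [33,46): 13 bp
  [46,48): 2 bp
  [48,64): 16 bp
  [64,85): 21 bp
  [85,89): 4 bp
  [89,94): 5 bp
  [94,95): 1 bp
  [95,106): 11 bp
  [106,108): 2 bp
  [108,119): 11 bp
  [119,128): 9 bp
  [128,130): 2 bp
  [130,136): 6 bp
  [136,147): 11 bp
  [147,158): 11 bp
  [158,161): 3 bp
  [161,164): 3 bp
  [164,171): 7 bp
  [171,182): 11 bp
  [182,194): 12 bp
  [194,201): 7 bp
  [201,210): 9 bp
  [210,213): 3 bp
  [213,216): 3 bp
  [216,225): 9 bp
  [225,233): 8 bp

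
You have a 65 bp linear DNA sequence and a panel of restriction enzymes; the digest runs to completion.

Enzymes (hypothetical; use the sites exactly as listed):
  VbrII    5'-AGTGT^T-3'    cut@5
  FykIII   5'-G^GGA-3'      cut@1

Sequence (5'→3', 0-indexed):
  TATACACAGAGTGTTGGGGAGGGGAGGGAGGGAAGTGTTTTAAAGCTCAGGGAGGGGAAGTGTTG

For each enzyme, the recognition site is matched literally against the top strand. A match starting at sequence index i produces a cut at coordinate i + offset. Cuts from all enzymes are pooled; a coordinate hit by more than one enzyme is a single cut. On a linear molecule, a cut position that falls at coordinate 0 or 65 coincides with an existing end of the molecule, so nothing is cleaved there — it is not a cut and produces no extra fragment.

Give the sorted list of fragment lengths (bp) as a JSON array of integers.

[2,3,4,4,5,5,8,8,12,14]

Site scan:
  VbrII (AGTGTT, off=5): starts [9, 33, 58] → cuts [14, 38, 63]
  FykIII (GGGA, off=1): starts [16, 21, 25, 29, 49, 54] → cuts [17, 22, 26, 30, 50, 55]

All cut coordinates (distinct, sorted): [14, 17, 22, 26, 30, 38, 50, 55, 63]

Fragment lengths:
  [0,14): 14 bp
  [14,17): 3 bp
  [17,22): 5 bp
  [22,26): 4 bp
  [26,30): 4 bp
  [30,38): 8 bp
  [38,50): 12 bp
  [50,55): 5 bp
  [55,63): 8 bp
  [63,65): 2 bp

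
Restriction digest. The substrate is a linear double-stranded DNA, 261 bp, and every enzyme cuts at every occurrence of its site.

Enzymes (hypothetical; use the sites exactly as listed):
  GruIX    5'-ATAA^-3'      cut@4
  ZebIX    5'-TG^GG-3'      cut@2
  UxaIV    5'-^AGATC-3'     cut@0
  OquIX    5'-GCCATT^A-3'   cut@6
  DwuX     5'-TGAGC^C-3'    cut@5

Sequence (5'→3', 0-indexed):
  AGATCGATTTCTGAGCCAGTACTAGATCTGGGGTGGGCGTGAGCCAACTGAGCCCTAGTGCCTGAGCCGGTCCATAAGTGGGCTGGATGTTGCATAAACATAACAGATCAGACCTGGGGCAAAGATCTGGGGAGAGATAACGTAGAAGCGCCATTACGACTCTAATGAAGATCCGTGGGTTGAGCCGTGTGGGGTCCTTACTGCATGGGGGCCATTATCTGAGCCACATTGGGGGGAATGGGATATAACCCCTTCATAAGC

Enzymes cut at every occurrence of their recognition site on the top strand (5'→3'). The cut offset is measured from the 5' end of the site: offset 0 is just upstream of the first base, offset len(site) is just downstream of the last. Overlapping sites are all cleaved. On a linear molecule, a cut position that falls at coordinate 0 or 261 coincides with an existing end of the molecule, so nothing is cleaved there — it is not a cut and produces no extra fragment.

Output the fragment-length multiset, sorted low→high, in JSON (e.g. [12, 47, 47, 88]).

Scan for sites:
  GruIX ATAA/4: at [73, 93, 99, 136, 244, 255] ⇒ [77, 97, 103, 140, 248, 259]
  ZebIX TGGG/2: at [28, 33, 78, 114, 127, 175, 189, 205, 229, 238] ⇒ [30, 35, 80, 116, 129, 177, 191, 207, 231, 240]
  UxaIV AGATC/0: at [0, 23, 104, 122, 168] ⇒ [23, 104, 122, 168] (position 0 is a terminus of the linear molecule — no cut)
  OquIX GCCATTA/6: at [149, 210] ⇒ [155, 216]
  DwuX TGAGCC/5: at [11, 39, 48, 62, 180, 219] ⇒ [16, 44, 53, 67, 185, 224]

Pooled cuts: [16, 23, 30, 35, 44, 53, 67, 77, 80, 97, 103, 104, 116, 122, 129, 140, 155, 168, 177, 185, 191, 207, 216, 224, 231, 240, 248, 259]

Fragment lengths:
  [0,16): 16 bp
  [16,23): 7 bp
  [23,30): 7 bp
  [30,35): 5 bp
  [35,44): 9 bp
  [44,53): 9 bp
  [53,67): 14 bp
  [67,77): 10 bp
  [77,80): 3 bp
  [80,97): 17 bp
  [97,103): 6 bp
  [103,104): 1 bp
  [104,116): 12 bp
  [116,122): 6 bp
  [122,129): 7 bp
  [129,140): 11 bp
  [140,155): 15 bp
  [155,168): 13 bp
  [168,177): 9 bp
  [177,185): 8 bp
  [185,191): 6 bp
  [191,207): 16 bp
  [207,216): 9 bp
  [216,224): 8 bp
  [224,231): 7 bp
  [231,240): 9 bp
  [240,248): 8 bp
  [248,259): 11 bp
  [259,261): 2 bp

[1,2,3,5,6,6,6,7,7,7,7,8,8,8,9,9,9,9,9,10,11,11,12,13,14,15,16,16,17]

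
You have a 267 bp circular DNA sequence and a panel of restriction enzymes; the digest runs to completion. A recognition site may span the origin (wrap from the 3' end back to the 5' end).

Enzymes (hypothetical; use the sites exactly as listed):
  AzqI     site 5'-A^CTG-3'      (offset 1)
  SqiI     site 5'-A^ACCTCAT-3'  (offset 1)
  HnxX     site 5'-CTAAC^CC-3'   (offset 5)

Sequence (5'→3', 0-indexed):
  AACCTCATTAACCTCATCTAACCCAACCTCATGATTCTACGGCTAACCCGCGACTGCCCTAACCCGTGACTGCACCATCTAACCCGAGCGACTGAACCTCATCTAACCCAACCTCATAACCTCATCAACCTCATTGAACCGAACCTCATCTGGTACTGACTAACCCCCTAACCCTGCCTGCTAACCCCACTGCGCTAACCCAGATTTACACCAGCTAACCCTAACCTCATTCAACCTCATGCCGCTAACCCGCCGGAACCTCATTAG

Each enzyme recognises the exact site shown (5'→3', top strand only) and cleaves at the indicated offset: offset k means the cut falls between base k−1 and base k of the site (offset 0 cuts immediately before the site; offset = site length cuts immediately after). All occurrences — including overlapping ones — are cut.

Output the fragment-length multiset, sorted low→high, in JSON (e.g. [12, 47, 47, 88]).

Site scan:
  AzqI ACTG/1: at [52, 68, 90, 154, 188] ⇒ [53, 69, 91, 155, 189]
  SqiI AACCTCAT/1: at [0, 9, 24, 94, 109, 117, 126, 141, 222, 232, 256] ⇒ [1, 10, 25, 95, 110, 118, 127, 142, 223, 233, 257]
  HnxX CTAACCC/5: at [17, 42, 58, 78, 102, 159, 167, 180, 194, 214, 244] ⇒ [22, 47, 63, 83, 107, 164, 172, 185, 199, 219, 249]

Pooled cuts: [1, 10, 22, 25, 47, 53, 63, 69, 83, 91, 95, 107, 110, 118, 127, 142, 155, 164, 172, 185, 189, 199, 219, 223, 233, 249, 257]

Fragments:
  1→10: 9 bp
  10→22: 12 bp
  22→25: 3 bp
  25→47: 22 bp
  47→53: 6 bp
  53→63: 10 bp
  63→69: 6 bp
  69→83: 14 bp
  83→91: 8 bp
  91→95: 4 bp
  95→107: 12 bp
  107→110: 3 bp
  110→118: 8 bp
  118→127: 9 bp
  127→142: 15 bp
  142→155: 13 bp
  155→164: 9 bp
  164→172: 8 bp
  172→185: 13 bp
  185→189: 4 bp
  189→199: 10 bp
  199→219: 20 bp
  219→223: 4 bp
  223→233: 10 bp
  233→249: 16 bp
  249→257: 8 bp
  257→1 (wrap): 267-257+1 = 11 bp

[3,3,4,4,4,6,6,8,8,8,8,9,9,9,10,10,10,11,12,12,13,13,14,15,16,20,22]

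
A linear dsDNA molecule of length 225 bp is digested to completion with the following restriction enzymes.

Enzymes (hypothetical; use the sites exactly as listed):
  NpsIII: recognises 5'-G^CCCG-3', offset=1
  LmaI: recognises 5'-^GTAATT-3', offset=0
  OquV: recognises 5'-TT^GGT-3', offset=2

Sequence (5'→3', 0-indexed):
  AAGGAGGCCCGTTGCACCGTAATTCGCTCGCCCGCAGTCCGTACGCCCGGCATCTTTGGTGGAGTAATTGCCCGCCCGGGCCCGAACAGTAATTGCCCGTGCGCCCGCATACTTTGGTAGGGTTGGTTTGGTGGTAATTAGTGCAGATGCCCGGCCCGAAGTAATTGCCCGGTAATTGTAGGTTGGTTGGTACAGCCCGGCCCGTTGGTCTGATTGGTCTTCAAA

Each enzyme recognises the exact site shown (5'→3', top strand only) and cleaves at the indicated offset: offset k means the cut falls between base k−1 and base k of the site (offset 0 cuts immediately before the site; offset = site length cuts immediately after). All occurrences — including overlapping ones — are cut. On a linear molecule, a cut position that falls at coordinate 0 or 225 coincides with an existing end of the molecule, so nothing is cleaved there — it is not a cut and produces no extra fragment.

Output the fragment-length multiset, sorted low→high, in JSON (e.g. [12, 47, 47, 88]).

Per-enzyme occurrences:
  NpsIII (GCCCG, off=1): starts [6, 29, 44, 69, 73, 79, 94, 102, 148, 153, 166, 194, 199] → cuts [7, 30, 45, 70, 74, 80, 95, 103, 149, 154, 167, 195, 200]
  LmaI (GTAATT, off=0): starts [18, 63, 88, 133, 160, 171] → cuts [18, 63, 88, 133, 160, 171]
  OquV (TTGGT, off=2): starts [55, 113, 122, 127, 182, 186, 204, 213] → cuts [57, 115, 124, 129, 184, 188, 206, 215]

All cut coordinates (distinct, sorted): [7, 18, 30, 45, 57, 63, 70, 74, 80, 88, 95, 103, 115, 124, 129, 133, 149, 154, 160, 167, 171, 184, 188, 195, 200, 206, 215]

Fragments:
  [0,7): 7 bp
  [7,18): 11 bp
  [18,30): 12 bp
  [30,45): 15 bp
  [45,57): 12 bp
  [57,63): 6 bp
  [63,70): 7 bp
  [70,74): 4 bp
  [74,80): 6 bp
  [80,88): 8 bp
  [88,95): 7 bp
  [95,103): 8 bp
  [103,115): 12 bp
  [115,124): 9 bp
  [124,129): 5 bp
  [129,133): 4 bp
  [133,149): 16 bp
  [149,154): 5 bp
  [154,160): 6 bp
  [160,167): 7 bp
  [167,171): 4 bp
  [171,184): 13 bp
  [184,188): 4 bp
  [188,195): 7 bp
  [195,200): 5 bp
  [200,206): 6 bp
  [206,215): 9 bp
  [215,225): 10 bp

[4,4,4,4,5,5,5,6,6,6,6,7,7,7,7,7,8,8,9,9,10,11,12,12,12,13,15,16]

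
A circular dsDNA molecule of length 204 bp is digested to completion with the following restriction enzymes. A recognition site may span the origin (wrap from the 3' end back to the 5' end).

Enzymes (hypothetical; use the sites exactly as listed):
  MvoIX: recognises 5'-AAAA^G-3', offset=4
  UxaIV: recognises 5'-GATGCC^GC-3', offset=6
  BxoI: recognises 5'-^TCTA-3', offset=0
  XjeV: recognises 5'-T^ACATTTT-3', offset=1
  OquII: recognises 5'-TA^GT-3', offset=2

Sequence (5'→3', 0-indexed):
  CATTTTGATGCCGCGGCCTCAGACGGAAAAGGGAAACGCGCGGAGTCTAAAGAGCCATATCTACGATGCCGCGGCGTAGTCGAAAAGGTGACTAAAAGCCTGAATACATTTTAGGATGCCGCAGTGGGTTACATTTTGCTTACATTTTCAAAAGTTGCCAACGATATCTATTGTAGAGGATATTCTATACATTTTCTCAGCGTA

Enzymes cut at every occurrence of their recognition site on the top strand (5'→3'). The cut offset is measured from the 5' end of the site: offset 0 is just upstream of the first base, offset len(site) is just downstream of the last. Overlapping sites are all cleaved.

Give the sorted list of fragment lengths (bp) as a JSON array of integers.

Scan for sites:
  MvoIX (AAAAG, off=4): starts [26, 82, 93, 149] → cuts [30, 86, 97, 153]
  UxaIV (GATGCCGC, off=6): starts [6, 64, 114] → cuts [12, 70, 120]
  BxoI (TCTA, off=0): starts [45, 59, 166, 183] → cuts [45, 59, 166, 183]
  XjeV (TACATTTT, off=1): starts [104, 129, 140, 187, 202] → cuts [105, 130, 141, 188, 203]
  OquII (TAGT, off=2): starts [76] → cuts [78]

All cut coordinates (distinct, sorted): [12, 30, 45, 59, 70, 78, 86, 97, 105, 120, 130, 141, 153, 166, 183, 188, 203]

Fragments:
  12→30: 18 bp
  30→45: 15 bp
  45→59: 14 bp
  59→70: 11 bp
  70→78: 8 bp
  78→86: 8 bp
  86→97: 11 bp
  97→105: 8 bp
  105→120: 15 bp
  120→130: 10 bp
  130→141: 11 bp
  141→153: 12 bp
  153→166: 13 bp
  166→183: 17 bp
  183→188: 5 bp
  188→203: 15 bp
  203→12 (wrap): 204-203+12 = 13 bp

[5,8,8,8,10,11,11,11,12,13,13,14,15,15,15,17,18]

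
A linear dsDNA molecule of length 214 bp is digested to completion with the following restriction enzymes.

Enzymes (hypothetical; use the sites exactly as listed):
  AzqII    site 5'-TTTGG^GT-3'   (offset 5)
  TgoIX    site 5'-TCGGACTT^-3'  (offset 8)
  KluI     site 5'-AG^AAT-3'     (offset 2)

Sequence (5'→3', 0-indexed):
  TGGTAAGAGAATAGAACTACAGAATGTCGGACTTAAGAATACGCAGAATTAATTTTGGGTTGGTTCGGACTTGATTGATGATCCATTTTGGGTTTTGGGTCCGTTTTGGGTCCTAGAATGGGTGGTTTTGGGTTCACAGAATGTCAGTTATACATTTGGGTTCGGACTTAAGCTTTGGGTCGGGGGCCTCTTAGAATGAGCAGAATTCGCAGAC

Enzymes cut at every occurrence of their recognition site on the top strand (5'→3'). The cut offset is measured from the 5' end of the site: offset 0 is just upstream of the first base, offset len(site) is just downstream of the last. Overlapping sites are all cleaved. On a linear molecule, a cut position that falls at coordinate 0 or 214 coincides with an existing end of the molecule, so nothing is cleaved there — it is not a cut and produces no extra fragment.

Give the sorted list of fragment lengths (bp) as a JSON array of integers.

Per-enzyme occurrences:
  AzqII TTTGGGT/5: at [53, 86, 93, 104, 126, 154, 173] ⇒ [58, 91, 98, 109, 131, 159, 178]
  TgoIX TCGGACTT/8: at [26, 64, 161] ⇒ [34, 72, 169]
  KluI AGAAT/2: at [7, 20, 35, 44, 114, 137, 192, 201] ⇒ [9, 22, 37, 46, 116, 139, 194, 203]

Pooled cuts: [9, 22, 34, 37, 46, 58, 72, 91, 98, 109, 116, 131, 139, 159, 169, 178, 194, 203]

Fragment lengths:
  [0,9): 9 bp
  [9,22): 13 bp
  [22,34): 12 bp
  [34,37): 3 bp
  [37,46): 9 bp
  [46,58): 12 bp
  [58,72): 14 bp
  [72,91): 19 bp
  [91,98): 7 bp
  [98,109): 11 bp
  [109,116): 7 bp
  [116,131): 15 bp
  [131,139): 8 bp
  [139,159): 20 bp
  [159,169): 10 bp
  [169,178): 9 bp
  [178,194): 16 bp
  [194,203): 9 bp
  [203,214): 11 bp

[3,7,7,8,9,9,9,9,10,11,11,12,12,13,14,15,16,19,20]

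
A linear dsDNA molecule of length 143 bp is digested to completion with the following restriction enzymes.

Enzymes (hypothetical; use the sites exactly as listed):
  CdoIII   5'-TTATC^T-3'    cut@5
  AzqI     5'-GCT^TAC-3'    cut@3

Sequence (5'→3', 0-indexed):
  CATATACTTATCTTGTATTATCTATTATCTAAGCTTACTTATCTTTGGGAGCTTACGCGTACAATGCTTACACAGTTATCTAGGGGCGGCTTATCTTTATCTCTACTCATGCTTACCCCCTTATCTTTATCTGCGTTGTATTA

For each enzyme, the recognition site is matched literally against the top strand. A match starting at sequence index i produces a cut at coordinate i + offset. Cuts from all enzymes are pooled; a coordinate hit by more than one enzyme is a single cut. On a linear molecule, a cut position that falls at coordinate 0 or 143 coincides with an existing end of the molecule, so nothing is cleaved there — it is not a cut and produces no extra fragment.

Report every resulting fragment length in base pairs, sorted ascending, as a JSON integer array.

Per-enzyme occurrences:
  CdoIII (TTATCT, off=5): starts [7, 17, 24, 38, 75, 90, 96, 120, 126] → cuts [12, 22, 29, 43, 80, 95, 101, 125, 131]
  AzqI (GCTTAC, off=3): starts [32, 50, 65, 110] → cuts [35, 53, 68, 113]

All cut coordinates (distinct, sorted): [12, 22, 29, 35, 43, 53, 68, 80, 95, 101, 113, 125, 131]

Fragment lengths:
  [0,12): 12 bp
  [12,22): 10 bp
  [22,29): 7 bp
  [29,35): 6 bp
  [35,43): 8 bp
  [43,53): 10 bp
  [53,68): 15 bp
  [68,80): 12 bp
  [80,95): 15 bp
  [95,101): 6 bp
  [101,113): 12 bp
  [113,125): 12 bp
  [125,131): 6 bp
  [131,143): 12 bp

[6,6,6,7,8,10,10,12,12,12,12,12,15,15]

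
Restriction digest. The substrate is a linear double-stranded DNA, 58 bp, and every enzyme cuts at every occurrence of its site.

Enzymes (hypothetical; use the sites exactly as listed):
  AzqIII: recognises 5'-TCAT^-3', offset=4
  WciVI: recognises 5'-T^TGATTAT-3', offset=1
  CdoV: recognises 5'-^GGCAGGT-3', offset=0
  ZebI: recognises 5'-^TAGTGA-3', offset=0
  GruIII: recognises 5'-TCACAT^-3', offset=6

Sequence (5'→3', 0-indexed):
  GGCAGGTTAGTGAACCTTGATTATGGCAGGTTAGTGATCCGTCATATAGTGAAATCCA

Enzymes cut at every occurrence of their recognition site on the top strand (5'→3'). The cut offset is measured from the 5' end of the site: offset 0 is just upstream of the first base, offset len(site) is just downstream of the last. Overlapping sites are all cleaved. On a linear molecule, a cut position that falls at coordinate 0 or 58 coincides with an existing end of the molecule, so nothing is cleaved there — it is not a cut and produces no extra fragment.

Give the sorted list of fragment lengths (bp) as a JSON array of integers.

[1,7,7,7,10,12,14]

Scan for sites:
  AzqIII TCAT/4: at [41] ⇒ [45]
  WciVI TTGATTAT/1: at [16] ⇒ [17]
  CdoV GGCAGGT/0: at [0, 24] ⇒ [24] (position 0 is a terminus of the linear molecule — no cut)
  ZebI TAGTGA/0: at [7, 31, 46] ⇒ [7, 31, 46]
  GruIII (TCACAT, off=6): no sites

All cut coordinates (distinct, sorted): [7, 17, 24, 31, 45, 46]

Fragments:
  [0,7): 7 bp
  [7,17): 10 bp
  [17,24): 7 bp
  [24,31): 7 bp
  [31,45): 14 bp
  [45,46): 1 bp
  [46,58): 12 bp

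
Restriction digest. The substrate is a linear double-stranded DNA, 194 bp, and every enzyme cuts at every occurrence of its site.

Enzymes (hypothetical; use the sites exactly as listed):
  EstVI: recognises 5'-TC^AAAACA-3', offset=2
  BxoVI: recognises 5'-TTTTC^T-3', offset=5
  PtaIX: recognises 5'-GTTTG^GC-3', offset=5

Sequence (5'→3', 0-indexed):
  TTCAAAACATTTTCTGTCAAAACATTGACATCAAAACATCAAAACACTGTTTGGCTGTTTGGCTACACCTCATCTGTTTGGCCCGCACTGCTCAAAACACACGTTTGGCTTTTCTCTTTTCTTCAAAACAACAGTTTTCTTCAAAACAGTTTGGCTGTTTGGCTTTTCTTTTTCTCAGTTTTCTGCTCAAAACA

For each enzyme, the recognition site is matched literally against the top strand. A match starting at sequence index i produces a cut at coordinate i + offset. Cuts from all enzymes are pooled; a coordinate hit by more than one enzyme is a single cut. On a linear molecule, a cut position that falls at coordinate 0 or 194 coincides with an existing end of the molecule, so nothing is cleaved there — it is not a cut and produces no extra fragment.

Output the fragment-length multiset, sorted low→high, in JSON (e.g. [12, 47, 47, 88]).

[3,3,3,4,5,6,6,7,7,7,8,8,8,9,11,11,13,13,14,14,15,19]

Scan for sites:
  EstVI (TCAAAACA, off=2): starts [1, 16, 30, 38, 91, 122, 140, 186] → cuts [3, 18, 32, 40, 93, 124, 142, 188]
  BxoVI (TTTTCT, off=5): starts [9, 109, 116, 134, 163, 169, 178] → cuts [14, 114, 121, 139, 168, 174, 183]
  PtaIX (GTTTGGC, off=5): starts [48, 56, 75, 102, 148, 156] → cuts [53, 61, 80, 107, 153, 161]

All cut coordinates (distinct, sorted): [3, 14, 18, 32, 40, 53, 61, 80, 93, 107, 114, 121, 124, 139, 142, 153, 161, 168, 174, 183, 188]

Fragments:
  [0,3): 3 bp
  [3,14): 11 bp
  [14,18): 4 bp
  [18,32): 14 bp
  [32,40): 8 bp
  [40,53): 13 bp
  [53,61): 8 bp
  [61,80): 19 bp
  [80,93): 13 bp
  [93,107): 14 bp
  [107,114): 7 bp
  [114,121): 7 bp
  [121,124): 3 bp
  [124,139): 15 bp
  [139,142): 3 bp
  [142,153): 11 bp
  [153,161): 8 bp
  [161,168): 7 bp
  [168,174): 6 bp
  [174,183): 9 bp
  [183,188): 5 bp
  [188,194): 6 bp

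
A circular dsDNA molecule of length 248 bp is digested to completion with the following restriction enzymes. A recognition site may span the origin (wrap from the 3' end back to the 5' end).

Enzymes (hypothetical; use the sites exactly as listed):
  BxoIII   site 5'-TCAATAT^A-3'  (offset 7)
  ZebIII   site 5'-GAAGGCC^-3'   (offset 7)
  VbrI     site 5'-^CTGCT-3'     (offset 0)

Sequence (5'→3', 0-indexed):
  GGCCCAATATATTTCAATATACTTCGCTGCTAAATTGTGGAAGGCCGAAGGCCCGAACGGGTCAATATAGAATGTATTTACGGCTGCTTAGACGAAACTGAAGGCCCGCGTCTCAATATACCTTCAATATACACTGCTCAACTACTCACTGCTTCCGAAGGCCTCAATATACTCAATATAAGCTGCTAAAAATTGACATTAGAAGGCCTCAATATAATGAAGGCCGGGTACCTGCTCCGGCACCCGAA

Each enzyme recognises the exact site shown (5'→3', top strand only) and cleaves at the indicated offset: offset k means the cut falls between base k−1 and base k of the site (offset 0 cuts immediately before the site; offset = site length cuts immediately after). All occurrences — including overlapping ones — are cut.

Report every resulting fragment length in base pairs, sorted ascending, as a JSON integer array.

Scan for sites:
  BxoIII TCAATATA/7: at [13, 61, 112, 123, 163, 172, 208] ⇒ [20, 68, 119, 130, 170, 179, 215]
  ZebIII GAAGGCC/7: at [39, 46, 99, 156, 201, 218, 245] ⇒ [4, 46, 53, 106, 163, 208, 225]
  VbrI CTGCT/0: at [26, 83, 133, 148, 182, 231] ⇒ [26, 83, 133, 148, 182, 231]

Pooled cuts: [4, 20, 26, 46, 53, 68, 83, 106, 119, 130, 133, 148, 163, 170, 179, 182, 208, 215, 225, 231]

Fragment lengths:
  4→20: 16 bp
  20→26: 6 bp
  26→46: 20 bp
  46→53: 7 bp
  53→68: 15 bp
  68→83: 15 bp
  83→106: 23 bp
  106→119: 13 bp
  119→130: 11 bp
  130→133: 3 bp
  133→148: 15 bp
  148→163: 15 bp
  163→170: 7 bp
  170→179: 9 bp
  179→182: 3 bp
  182→208: 26 bp
  208→215: 7 bp
  215→225: 10 bp
  225→231: 6 bp
  231→4 (wrap): 248-231+4 = 21 bp

[3,3,6,6,7,7,7,9,10,11,13,15,15,15,15,16,20,21,23,26]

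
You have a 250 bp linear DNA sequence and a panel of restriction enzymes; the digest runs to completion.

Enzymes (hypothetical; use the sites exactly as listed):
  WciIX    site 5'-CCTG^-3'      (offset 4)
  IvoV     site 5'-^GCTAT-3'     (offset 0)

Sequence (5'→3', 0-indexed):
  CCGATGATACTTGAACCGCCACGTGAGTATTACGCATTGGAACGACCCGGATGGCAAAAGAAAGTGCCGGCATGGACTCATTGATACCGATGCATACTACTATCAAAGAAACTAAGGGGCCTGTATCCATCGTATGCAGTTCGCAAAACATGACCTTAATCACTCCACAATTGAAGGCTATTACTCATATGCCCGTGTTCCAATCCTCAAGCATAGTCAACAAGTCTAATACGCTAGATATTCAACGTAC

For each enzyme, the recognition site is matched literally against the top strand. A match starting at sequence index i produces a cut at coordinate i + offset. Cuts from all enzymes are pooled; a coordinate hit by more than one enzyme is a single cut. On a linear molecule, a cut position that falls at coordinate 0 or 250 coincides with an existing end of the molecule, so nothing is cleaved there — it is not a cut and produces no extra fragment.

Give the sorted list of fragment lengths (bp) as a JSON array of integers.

[53,74,123]

Site scan:
  WciIX (CCTG, off=4): starts [119] → cuts [123]
  IvoV (GCTAT, off=0): starts [176] → cuts [176]

Pooled cuts: [123, 176]

Fragment lengths:
  [0,123): 123 bp
  [123,176): 53 bp
  [176,250): 74 bp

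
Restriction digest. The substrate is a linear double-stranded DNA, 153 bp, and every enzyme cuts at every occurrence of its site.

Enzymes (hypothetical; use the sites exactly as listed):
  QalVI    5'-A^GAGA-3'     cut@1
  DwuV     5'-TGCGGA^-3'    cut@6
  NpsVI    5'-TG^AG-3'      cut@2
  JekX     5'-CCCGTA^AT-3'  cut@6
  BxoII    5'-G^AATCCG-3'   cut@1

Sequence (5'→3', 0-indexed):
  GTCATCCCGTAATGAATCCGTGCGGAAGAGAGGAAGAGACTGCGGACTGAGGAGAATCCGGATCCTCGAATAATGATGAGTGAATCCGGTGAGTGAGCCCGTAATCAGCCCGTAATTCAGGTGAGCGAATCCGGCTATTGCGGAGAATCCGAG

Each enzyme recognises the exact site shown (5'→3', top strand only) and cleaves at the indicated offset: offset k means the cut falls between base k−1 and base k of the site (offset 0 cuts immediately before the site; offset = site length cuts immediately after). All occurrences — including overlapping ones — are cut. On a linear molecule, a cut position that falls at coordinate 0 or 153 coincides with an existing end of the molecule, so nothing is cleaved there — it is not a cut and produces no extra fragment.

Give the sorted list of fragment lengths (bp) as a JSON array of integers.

Scan for sites:
  QalVI AGAGA/1: at [26, 34] ⇒ [27, 35]
  DwuV TGCGGA/6: at [20, 40, 138] ⇒ [26, 46, 144]
  NpsVI TGAG/2: at [47, 76, 89, 93, 121] ⇒ [49, 78, 91, 95, 123]
  JekX CCCGTAAT/6: at [5, 97, 108] ⇒ [11, 103, 114]
  BxoII GAATCCG/1: at [13, 53, 81, 126, 144] ⇒ [14, 54, 82, 127, 145]

Pooled cuts: [11, 14, 26, 27, 35, 46, 49, 54, 78, 82, 91, 95, 103, 114, 123, 127, 144, 145]

Fragment lengths:
  [0,11): 11 bp
  [11,14): 3 bp
  [14,26): 12 bp
  [26,27): 1 bp
  [27,35): 8 bp
  [35,46): 11 bp
  [46,49): 3 bp
  [49,54): 5 bp
  [54,78): 24 bp
  [78,82): 4 bp
  [82,91): 9 bp
  [91,95): 4 bp
  [95,103): 8 bp
  [103,114): 11 bp
  [114,123): 9 bp
  [123,127): 4 bp
  [127,144): 17 bp
  [144,145): 1 bp
  [145,153): 8 bp

[1,1,3,3,4,4,4,5,8,8,8,9,9,11,11,11,12,17,24]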